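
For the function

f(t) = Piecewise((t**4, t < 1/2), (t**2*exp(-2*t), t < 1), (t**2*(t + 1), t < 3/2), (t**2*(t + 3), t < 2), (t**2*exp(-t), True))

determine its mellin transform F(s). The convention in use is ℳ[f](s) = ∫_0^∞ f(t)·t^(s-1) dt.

peel off the shared t-power: t**2 on [0, 1/2); exp(-2*t) on [1/2, 1); t + 1 on [1, 3/2); …
the 5 pieces separated at 1/2, 1, 3/2, 2 each add one integral
on [0, 1/2) integrate f = t**4 against the kernel
segment 1/2 to 1 holds t**2*exp(-2*t); add its integral
segment 1 to 3/2 holds t**2*(t + 1); add its integral
the [3/2, 2) slice contributes ∫ t**2*(t + 3)·t^(s-1) dt
on [2, ∞) integrate f = t**2*exp(-t) against the kernel

(320*2**(2*s)*(s + 2)*(s + 4) + 192*2**(2*s)*(s + 4) + 16*2**s*(s + 2)*(s + 3)*(s + 4)*uppergamma(s + 2, 2) - 32*2**s*(s + 2)*(s + 4) - 16*2**s*(s + 4) - 72*3**s*(s + 2)*(s + 4) - 72*3**s*(s + 4) + 4*(s + 2)*(s + 3)*(s + 4)*uppergamma(s + 2, 1) - 4*(s + 2)*(s + 3)*(s + 4)*uppergamma(s + 2, 2) + (s + 2)*(s + 3))/(16*2**s*(s + 2)*(s + 3)*(s + 4))
  Re(s) > -4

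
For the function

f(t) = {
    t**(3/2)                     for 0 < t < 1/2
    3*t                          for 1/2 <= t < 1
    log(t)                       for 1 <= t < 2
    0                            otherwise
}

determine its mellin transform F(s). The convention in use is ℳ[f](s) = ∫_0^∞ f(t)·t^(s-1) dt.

(-2*2**(2*s)*(s + 1)*(2*s + 3) + 6*2**s*s**2*(2*s + 3) + 2*2**s*(s + 1)*(2*s + 3) + 4**s*s*(s + 1)*(2*s + 3)*log(4) + sqrt(2)*s**2*(s + 1) - 3*s**2*(2*s + 3))/(2*2**s*s**2*(s + 1)*(2*s + 3))
  Re(s) > -3/2

linearity at 1/2, 1 turns ℳ[f](s) into 3 summed integrals
on [0, 1/2): add ∫ t**(3/2)·t^(s-1) dt
on [1/2, 1): add ∫ 3*t·t^(s-1) dt
segment 1 to 2 holds log(t); add its integral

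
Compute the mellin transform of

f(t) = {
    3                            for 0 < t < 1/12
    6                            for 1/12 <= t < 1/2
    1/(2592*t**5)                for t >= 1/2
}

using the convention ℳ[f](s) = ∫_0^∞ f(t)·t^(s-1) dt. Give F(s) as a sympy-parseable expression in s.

reversing the common scale on t: 3 on [0, 1/6); 6 on [1/6, 1); 1/(81*t**5) on [1, ∞)
the shared t-power comes off first: 3*t on [0, 1/6); 6*t on [1/6, 1); 1/(81*t**4) on [1, ∞)
undo the common scale on t: t on [0, 1/2); 2*t on [1/2, 3); t**(-4) on [3, ∞)
linearity at 1/12, 1/2 turns ℳ[f](s) into 3 summed integrals
over [0, 1/12), the kernel integral of 3 enters the sum
segment 1/12 to 1/2 holds 6; add its integral
segment [1/2, ∞) carries 1/(2592*t**5); integrate it

(485*6**s*s - 2430*6**s - 243*s + 1215)/(81*12**s*s*(s - 5))
  0 < Re(s) < 5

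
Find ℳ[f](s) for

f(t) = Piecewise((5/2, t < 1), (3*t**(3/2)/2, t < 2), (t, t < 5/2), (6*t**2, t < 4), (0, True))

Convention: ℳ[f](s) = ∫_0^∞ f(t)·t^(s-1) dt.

treat the 4 regions marked off by 1, 2, 5/2 separately and sum
on [0, 1) integrate f = 5/2 against the kernel
piece [1, 2): integrate 3*t**(3/2)/2 against the kernel
segment 2 to 5/2 holds t; add its integral
on [5/2, 4) integrate f = 6*t**2 against the kernel

(192*2**(2*s)*s*(s + 1)*(2*s + 3) - 4*2**s*s*(s + 2)*(2*s + 3) + 12*2**(s + 1/2)*s*(s + 1)*(s + 2) - 6*s*(s + 1)*(s + 2) + 5*(s + 1)*(s + 2)*(2*s + 3) - 75*5**s*s*(s + 1)*(2*s + 3)/2**s + 5*5**s*s*(s + 2)*(2*s + 3)/2**s)/(2*s*(s + 1)*(s + 2)*(2*s + 3))
  Re(s) > 0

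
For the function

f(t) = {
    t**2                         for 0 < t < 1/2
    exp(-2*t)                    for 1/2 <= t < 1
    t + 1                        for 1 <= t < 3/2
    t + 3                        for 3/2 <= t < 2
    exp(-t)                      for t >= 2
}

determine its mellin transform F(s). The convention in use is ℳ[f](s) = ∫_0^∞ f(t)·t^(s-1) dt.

(20*2**(2*s)*s*(s + 2) + 12*2**(2*s)*(s + 2) + 4*2**s*s*(s + 1)*(s + 2)*uppergamma(s, 2) - 8*2**s*s*(s + 2) - 4*2**s*(s + 2) - 8*3**s*s*(s + 2) - 8*3**s*(s + 2) + 4*s*(s + 1)*(s + 2)*uppergamma(s, 1) - 4*s*(s + 1)*(s + 2)*uppergamma(s, 2) + s*(s + 1))/(4*2**s*s*(s + 1)*(s + 2))
  Re(s) > -2

breakpoints 1/2, 1, 3/2, 2: one integral from each of the 5 segments
∫ over [0, 1/2) of t**2·t^(s-1) joins the sum
on [1/2, 1) integrate f = exp(-2*t) against the kernel
on [1, 3/2) integrate f = (t + 1) against the kernel
∫ over [3/2, 2) of (t + 3)·t^(s-1) joins the sum
for t in [2, ∞): the term is ∫ exp(-t)·t^(s-1)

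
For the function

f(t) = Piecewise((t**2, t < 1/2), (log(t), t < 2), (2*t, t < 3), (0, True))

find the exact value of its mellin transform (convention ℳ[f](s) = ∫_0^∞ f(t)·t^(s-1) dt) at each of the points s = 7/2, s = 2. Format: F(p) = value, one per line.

F(7/2) = sqrt(2)*(-1204015 + 357588*log(2) + 2794176*sqrt(6))/155232
F(2) = 17*log(2)/8 + 2255/192

integrate the 3 segments split at 1/2, 2, then add the results
piece [0, 1/2): integrate t**2 against the kernel
segment 1/2 to 2 holds log(t); add its integral
∫ 2*t·t^(s-1) over [2, 3)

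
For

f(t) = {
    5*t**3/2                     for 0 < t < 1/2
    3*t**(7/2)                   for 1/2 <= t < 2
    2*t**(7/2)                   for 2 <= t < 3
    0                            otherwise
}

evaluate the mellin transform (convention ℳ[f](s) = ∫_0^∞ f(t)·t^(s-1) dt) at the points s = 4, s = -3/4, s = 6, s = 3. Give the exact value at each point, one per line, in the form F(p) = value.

the 3 pieces separated at 1/2, 2 each add one integral
[0, 1/2) adds the kernel integral of 5*t**3/2
between 1/2 and 2 the integrand is 3*t**(7/2)·t^(s-1)
over [2, 3), the kernel integral of 2*t**(7/2) enters the sum

F(4) = 5/1792 + 6553*sqrt(2)/384 + 2916*sqrt(3)/5
F(-3/4) = -3*2**(1/4)/22 + 631*2**(3/4)/396 + 72*3**(3/4)/11
F(6) = 5/9216 + 524285*sqrt(2)/9728 + 78732*sqrt(3)/19
F(3) = 5/768 + 8189*sqrt(2)/832 + 2916*sqrt(3)/13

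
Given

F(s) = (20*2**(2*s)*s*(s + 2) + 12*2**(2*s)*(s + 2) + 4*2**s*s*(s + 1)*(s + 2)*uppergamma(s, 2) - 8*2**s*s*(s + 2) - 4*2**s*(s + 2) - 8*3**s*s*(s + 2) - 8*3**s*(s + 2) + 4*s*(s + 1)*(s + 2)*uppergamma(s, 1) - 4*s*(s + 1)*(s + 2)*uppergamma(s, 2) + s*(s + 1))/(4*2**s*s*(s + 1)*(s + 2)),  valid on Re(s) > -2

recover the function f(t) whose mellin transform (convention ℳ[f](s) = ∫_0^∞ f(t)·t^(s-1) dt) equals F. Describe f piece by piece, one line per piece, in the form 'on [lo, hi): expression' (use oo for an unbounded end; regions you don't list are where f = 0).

slice at 1/2, 1, 3/2, 2, transform all 5 pieces, and sum them
∫ t**2·t^(s-1) over [0, 1/2)
[1/2, 1) adds the kernel integral of exp(-2*t)
segment 1 to 3/2 holds (t + 1); add its integral
segment [3/2, 2) carries (t + 3); integrate it
for t in [2, ∞): the term is ∫ exp(-t)·t^(s-1)

on [0, 1/2): t**2
on [1/2, 1): exp(-2*t)
on [1, 3/2): t + 1
on [3/2, 2): t + 3
on [2, oo): exp(-t)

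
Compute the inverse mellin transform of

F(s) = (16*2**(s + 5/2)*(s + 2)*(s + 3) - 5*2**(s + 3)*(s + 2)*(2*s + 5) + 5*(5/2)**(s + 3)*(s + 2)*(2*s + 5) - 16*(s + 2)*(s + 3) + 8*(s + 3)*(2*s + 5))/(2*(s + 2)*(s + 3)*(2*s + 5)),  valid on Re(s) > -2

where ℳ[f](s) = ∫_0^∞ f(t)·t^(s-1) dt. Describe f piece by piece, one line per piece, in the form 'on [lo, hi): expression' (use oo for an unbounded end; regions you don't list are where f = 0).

split f at 1, 2: ℳ[f](s) collects 3 kernel integrals
for t in [0, 1): the term is ∫ 4*t**2·t^(s-1)
on [1, 2): add ∫ 4*t**(5/2)·t^(s-1) dt
segment 2 to 5/2 holds 5*t**3/2; add its integral

on [0, 1): 4*t**2
on [1, 2): 4*t**(5/2)
on [2, 5/2): 5*t**3/2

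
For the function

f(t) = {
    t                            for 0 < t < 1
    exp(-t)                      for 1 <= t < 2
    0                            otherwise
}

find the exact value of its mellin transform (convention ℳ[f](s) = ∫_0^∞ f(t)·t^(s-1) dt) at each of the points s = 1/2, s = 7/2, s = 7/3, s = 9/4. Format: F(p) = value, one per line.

F(1/2) = -sqrt(pi)*erfc(sqrt(2)) + sqrt(pi)*erfc(1) + 2/3
F(7/2) = (-918*sqrt(2) + (-135*sqrt(pi)*erfc(sqrt(2)) + 16 + 135*sqrt(pi)*erfc(1))*exp(2) + 522*E)*exp(-2)/72
F(7/3) = -uppergamma(7/3, 2) + 3/10 + uppergamma(7/3, 1)
F(9/4) = -uppergamma(9/4, 2) + 4/13 + uppergamma(9/4, 1)

along the cuts 1, ℳ[f](s) splits into 2 integrals
on [0, 1) integrate f = t against the kernel
over [1, 2), the kernel integral of exp(-t) enters the sum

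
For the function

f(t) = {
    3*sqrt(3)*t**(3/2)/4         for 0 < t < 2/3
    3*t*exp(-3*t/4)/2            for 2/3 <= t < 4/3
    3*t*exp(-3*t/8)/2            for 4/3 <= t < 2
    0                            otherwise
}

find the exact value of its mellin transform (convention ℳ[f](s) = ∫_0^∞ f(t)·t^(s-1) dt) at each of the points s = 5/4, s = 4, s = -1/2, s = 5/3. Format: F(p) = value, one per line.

F(5/4) = 4*2**(1/4)*3**(3/4)*(-88*sqrt(2)*uppergamma(9/4, 3/4) - 22*2**(1/4)*uppergamma(9/4, 1) + sqrt(2) + 22*2**(1/4)*uppergamma(9/4, 1/2) + 88*sqrt(2)*uppergamma(9/4, 1/2))/99
F(4) = -277184*exp(-3/4)/27 - 33280*exp(-1)/81 + 16*sqrt(2)/891 + 74272*exp(-1/2)/9
F(-1/2) = -sqrt(6)*sqrt(pi)*erfc(sqrt(3)/2) - sqrt(3)*sqrt(pi)*erfc(1) + sqrt(3)/2 + sqrt(3)*sqrt(pi)*erfc(sqrt(2)/2) + sqrt(6)*sqrt(pi)*erfc(sqrt(2)/2)
F(5/3) = -128*3**(1/3)*uppergamma(8/3, 3/4)/9 - 16*6**(1/3)*uppergamma(8/3, 1)/9 + 4*2**(1/6)*3**(1/3)/57 + 16*6**(1/3)*uppergamma(8/3, 1/2)/9 + 128*3**(1/3)*uppergamma(8/3, 1/2)/9

strip the common scale on t: sqrt(2)*t**(3/2)/2 on [0, 1); t*exp(-t/2) on [1, 2); t*exp(-t/4) on [2, 3)
peel off the shared t-power: sqrt(2)*sqrt(t)/2 on [0, 1); exp(-t/2) on [1, 2); exp(-t/4) on [2, 3)
undo the common scale on t: sqrt(t) on [0, 1/2); exp(-t) on [1/2, 1); exp(-t/2) on [1, 3/2)
f breaks at 2/3, 4/3 into 3 integrals to sum
on [0, 2/3) integrate f = 3*sqrt(3)*t**(3/2)/4 against the kernel
∫ over [2/3, 4/3) of 3*t*exp(-3*t/4)/2·t^(s-1) joins the sum
over [4/3, 2), the kernel integral of 3*t*exp(-3*t/8)/2 enters the sum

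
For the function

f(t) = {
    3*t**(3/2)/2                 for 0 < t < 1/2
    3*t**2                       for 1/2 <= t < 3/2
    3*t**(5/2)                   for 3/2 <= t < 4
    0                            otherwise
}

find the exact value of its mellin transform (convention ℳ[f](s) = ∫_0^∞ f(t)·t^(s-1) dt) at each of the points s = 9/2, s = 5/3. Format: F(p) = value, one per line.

F(9/2) = -3*sqrt(2)/832 + 2187*sqrt(6)/832 + 12569797/1792
F(5/3) = -729*2**(5/6)*3**(1/6)/400 + 9*2**(5/6)/304 + 243*2**(1/3)*3**(2/3)/176 + 810783*2**(1/3)/4400

along the cuts 1/2, 3/2, ℳ[f](s) splits into 3 integrals
piece [0, 1/2): integrate 3*t**(3/2)/2 against the kernel
for t in [1/2, 3/2): the term is ∫ 3*t**2·t^(s-1)
on [3/2, 4) integrate f = 3*t**(5/2) against the kernel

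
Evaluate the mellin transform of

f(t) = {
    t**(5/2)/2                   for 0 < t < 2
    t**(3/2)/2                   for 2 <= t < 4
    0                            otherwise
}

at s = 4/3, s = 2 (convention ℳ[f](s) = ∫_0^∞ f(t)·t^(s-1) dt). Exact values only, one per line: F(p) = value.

F(4/3) = 132*2**(5/6)/391 + 96*2**(2/3)/17
F(2) = 40*sqrt(2)/63 + 128/7

remove the shared t-power first: t**2/2 on [0, 2); t/2 on [2, 4)
remove the shared t-power first: t/2 on [0, 2); 1/2 on [2, 4)
the common scale on t comes off first: t on [0, 1); 1/2 on [1, 2)
integrate the 2 segments split at 2, then add the results
segment 0 to 2 holds t**(5/2)/2; add its integral
∫ t**(3/2)/2·t^(s-1) over [2, 4)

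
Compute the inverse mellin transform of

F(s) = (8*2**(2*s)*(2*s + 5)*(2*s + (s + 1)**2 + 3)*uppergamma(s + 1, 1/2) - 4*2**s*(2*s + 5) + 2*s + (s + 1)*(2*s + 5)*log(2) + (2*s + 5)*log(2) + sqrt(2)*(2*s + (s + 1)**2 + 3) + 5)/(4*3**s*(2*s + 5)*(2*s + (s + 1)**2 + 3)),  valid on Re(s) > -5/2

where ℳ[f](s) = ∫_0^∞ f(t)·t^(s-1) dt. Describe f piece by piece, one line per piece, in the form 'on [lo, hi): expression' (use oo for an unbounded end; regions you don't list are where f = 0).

invert the common scale on t to get t**(5/2) on [0, 1/2); t**2*log(t) on [1/2, 1); t*exp(-t/2) on [1, ∞)
back out the shared t-power: t**(3/2) on [0, 1/2); t*log(t) on [1/2, 1); exp(-t/2) on [1, ∞)
breakpoints 1/3, 2/3: one integral from each of the 3 segments
segment 0 to 1/3 holds 9*sqrt(6)*t**(5/2)/8; add its integral
piece [1/3, 2/3): integrate 9*t**2*log(3*t/2)/4 against the kernel
piece [2/3, ∞): integrate 3*t*exp(-3*t/4)/2 against the kernel

on [0, 1/3): 9*sqrt(6)*t**(5/2)/8
on [1/3, 2/3): 9*t**2*log(3*t/2)/4
on [2/3, oo): 3*t*exp(-3*t/4)/2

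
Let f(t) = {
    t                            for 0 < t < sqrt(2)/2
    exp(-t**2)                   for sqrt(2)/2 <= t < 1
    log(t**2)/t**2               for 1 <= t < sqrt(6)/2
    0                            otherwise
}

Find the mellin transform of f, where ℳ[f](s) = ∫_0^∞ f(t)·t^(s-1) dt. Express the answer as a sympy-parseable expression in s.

strip the power substitution: sqrt(t) on [0, 1/2); exp(-t) on [1/2, 1); log(t)/t on [1, 3/2)
slice at sqrt(2)/2, 1, transform all 3 pieces, and sum them
segment 0 to sqrt(2)/2 holds t; add its integral
segment sqrt(2)/2 to 1 holds exp(-t**2); add its integral
on [1, sqrt(6)/2) integrate f = log(t**2)/t**2 against the kernel

(sqrt(2)/2)**s*(3*2**(s/2)*(s + 1)*(s**2 - 4*s + 4)*uppergamma(s/2, 1/2) - 3*2**(s/2)*(s + 1)*(s**2 - 4*s + 4)*uppergamma(s/2, 1) + 12*2**(s/2)*(s + 1) + 3**(s/2)*s*(s + 1)*(-4*log(2) + 4*log(3)) - 8*3**(s/2)*(s + 1) + 3**(s/2)*(s + 1)*(-8*log(3) + 8*log(2)) + 3*sqrt(2)*(s**2 - 4*s + 4))/(6*(s + 1)*(s**2 - 4*s + 4))
  Re(s) > -1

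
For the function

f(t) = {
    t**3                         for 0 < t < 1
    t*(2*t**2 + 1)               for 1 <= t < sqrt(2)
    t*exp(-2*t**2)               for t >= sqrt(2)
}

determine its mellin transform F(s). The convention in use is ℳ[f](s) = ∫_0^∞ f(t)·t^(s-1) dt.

(-8*2**s*(s + 1) - 8*2**s + 2**(s/2 + 1/2)*(s + 1)*(s + 3)*uppergamma(s/2 + 1/2, 4) + 20*2**(3*s/2 + 1/2)*(s + 1) + 8*2**(3*s/2 + 1/2))/(4*2**s*(s + 1)*(s + 3))
  Re(s) > -3

back out the shared t-power: t**2 on [0, 1); 2*t**2 + 1 on [1, sqrt(2)); exp(-2*t**2) on [sqrt(2), ∞)
invert the power substitution to get t on [0, 1); 2*t + 1 on [1, 2); exp(-2*t) on [2, ∞)
linearity at 1, sqrt(2) turns ℳ[f](s) into 3 summed integrals
segment [0, 1) carries t**3; integrate it
piece [1, sqrt(2)): integrate t*(2*t**2 + 1) against the kernel
[sqrt(2), ∞) adds the kernel integral of t*exp(-2*t**2)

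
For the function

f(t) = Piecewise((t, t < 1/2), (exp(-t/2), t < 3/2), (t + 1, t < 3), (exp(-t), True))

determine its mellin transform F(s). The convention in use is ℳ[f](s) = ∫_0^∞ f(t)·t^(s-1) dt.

(2*2**s*s*(s + 1)*uppergamma(s, 3) - 5*3**s*s - 2*3**s + 2*4**s*s*(s + 1)*uppergamma(s, 1/4) - 2*4**s*s*(s + 1)*uppergamma(s, 3/4) + 8*6**s*s + 2*6**s + s)/(2*2**s*s*(s + 1))
  Re(s) > -1

cuts at 1/2, 3/2, 3: linearity sums the 4 kernel integrals
on [0, 1/2) integrate f = t against the kernel
between 1/2 and 3/2 the integrand is exp(-t/2)·t^(s-1)
on [3/2, 3): add ∫ (t + 1)·t^(s-1) dt
segment [3, ∞) carries exp(-t); integrate it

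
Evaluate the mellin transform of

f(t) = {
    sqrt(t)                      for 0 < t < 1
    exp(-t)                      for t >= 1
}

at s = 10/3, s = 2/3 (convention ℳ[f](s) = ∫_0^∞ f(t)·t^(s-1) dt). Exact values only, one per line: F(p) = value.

F(10/3) = 6/23 + uppergamma(10/3, 1)
F(2/3) = uppergamma(2/3, 1) + 6/7

summing 2 kernel integrals split by 1 yields ℳ[f](s)
the [0, 1) slice contributes ∫ sqrt(t)·t^(s-1) dt
∫ exp(-t)·t^(s-1) over [1, ∞)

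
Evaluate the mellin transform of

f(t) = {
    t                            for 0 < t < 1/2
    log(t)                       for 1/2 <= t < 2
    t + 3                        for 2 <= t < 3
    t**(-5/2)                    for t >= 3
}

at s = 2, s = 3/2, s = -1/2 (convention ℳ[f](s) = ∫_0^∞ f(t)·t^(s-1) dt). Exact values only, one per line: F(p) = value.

breakpoints 1/2, 2, 3: one integral from each of the 4 segments
∫ t·t^(s-1) over [0, 1/2)
the [1/2, 2) slice contributes ∫ log(t)·t^(s-1) dt
piece [2, 3): integrate (t + 3) against the kernel
on [3, ∞): add ∫ t**(-5/2)·t^(s-1) dt

F(2) = 2*sqrt(3)/3 + 17*log(2)/8 + 207/16
F(3/2) = sqrt(2)*(-1139 + 30*sqrt(2) + 270*log(2) + 864*sqrt(6))/180
F(-1/2) = sqrt(2)*(-486*log(2) + sqrt(2) + 648)/162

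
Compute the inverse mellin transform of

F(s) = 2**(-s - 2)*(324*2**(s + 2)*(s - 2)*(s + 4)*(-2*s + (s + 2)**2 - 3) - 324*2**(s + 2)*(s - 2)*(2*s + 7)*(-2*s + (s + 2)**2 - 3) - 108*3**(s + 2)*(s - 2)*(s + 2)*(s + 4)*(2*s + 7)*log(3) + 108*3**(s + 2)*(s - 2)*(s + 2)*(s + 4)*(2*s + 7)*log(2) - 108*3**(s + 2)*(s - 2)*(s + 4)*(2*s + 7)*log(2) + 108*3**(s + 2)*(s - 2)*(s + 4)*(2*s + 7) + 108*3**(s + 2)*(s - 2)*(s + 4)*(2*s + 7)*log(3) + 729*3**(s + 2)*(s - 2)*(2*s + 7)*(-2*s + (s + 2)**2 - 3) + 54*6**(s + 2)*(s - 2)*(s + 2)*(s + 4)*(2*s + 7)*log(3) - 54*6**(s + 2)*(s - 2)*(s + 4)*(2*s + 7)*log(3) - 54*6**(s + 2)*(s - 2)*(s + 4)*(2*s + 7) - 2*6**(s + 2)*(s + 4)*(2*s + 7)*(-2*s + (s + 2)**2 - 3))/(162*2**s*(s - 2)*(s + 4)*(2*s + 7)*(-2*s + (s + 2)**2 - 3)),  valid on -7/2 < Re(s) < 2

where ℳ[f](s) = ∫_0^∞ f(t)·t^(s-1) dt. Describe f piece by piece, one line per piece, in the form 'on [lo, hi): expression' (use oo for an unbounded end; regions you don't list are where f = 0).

on [0, 1/2): 8*sqrt(2)*t**(7/2)
on [1/2, 3/4): 32*t**4
on [3/4, 3/2): 2*t*log(2*t)
on [3/2, oo): 1/(4*t**2)

remove the common scale on t first: t**(7/2) on [0, 1); 2*t**4 on [1, 3/2); t*log(t) on [3/2, 3); …
invert the shared t-power to get t**(3/2) on [0, 1); 2*t**2 on [1, 3/2); log(t)/t on [3/2, 3); …
breakpoints 1/2, 3/4, 3/2: one integral from each of the 4 segments
segment [0, 1/2) carries 8*sqrt(2)*t**(7/2); integrate it
segment 1/2 to 3/4 holds 32*t**4; add its integral
segment [3/4, 3/2) carries 2*t*log(2*t); integrate it
∫ over [3/2, ∞) of 1/(4*t**2)·t^(s-1) joins the sum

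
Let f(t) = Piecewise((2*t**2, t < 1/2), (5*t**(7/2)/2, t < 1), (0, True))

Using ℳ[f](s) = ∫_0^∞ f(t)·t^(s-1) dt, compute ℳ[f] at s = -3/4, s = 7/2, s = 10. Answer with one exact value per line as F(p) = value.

F(-3/4) = -5*2**(1/4)/44 + 2*2**(3/4)/5 + 10/11
F(7/2) = sqrt(2)/176 + 635/1792
F(10) = 40969/221184 - 5*sqrt(2)/442368

split f at 1/2: ℳ[f](s) collects 2 kernel integrals
segment 0 to 1/2 holds 2*t**2; add its integral
∫ 5*t**(7/2)/2·t^(s-1) over [1/2, 1)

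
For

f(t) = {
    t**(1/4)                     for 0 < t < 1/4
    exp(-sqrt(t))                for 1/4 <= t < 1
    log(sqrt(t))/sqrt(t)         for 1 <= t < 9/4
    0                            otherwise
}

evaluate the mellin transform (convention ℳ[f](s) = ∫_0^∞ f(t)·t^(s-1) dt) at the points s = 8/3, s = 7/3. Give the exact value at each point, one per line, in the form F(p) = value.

F(8/3) = -2*uppergamma(16/3, 1) - 729*2**(2/3)*3**(1/3)/2704 + 3*2**(1/6)/560 + 18/169 + log(3**(243*2**(2/3)*3**(1/3)/208)/2**(243*2**(2/3)*3**(1/3)/208)) + 2*uppergamma(16/3, 1/2)
F(7/3) = -2*uppergamma(14/3, 1) - 243*2**(1/3)*3**(2/3)/968 + 3*2**(5/6)/496 + 18/121 + log(3**(81*2**(1/3)*3**(2/3)/88)/2**(81*2**(1/3)*3**(2/3)/88)) + 2*uppergamma(14/3, 1/2)

undo the power substitution: sqrt(t) on [0, 1/2); exp(-t) on [1/2, 1); log(t)/t on [1, 3/2)
integrate the 3 segments split at 1/4, 1, then add the results
∫ over [0, 1/4) of t**(1/4)·t^(s-1) joins the sum
on [1/4, 1): add ∫ exp(-sqrt(t))·t^(s-1) dt
∫ log(sqrt(t))/sqrt(t)·t^(s-1) over [1, 9/4)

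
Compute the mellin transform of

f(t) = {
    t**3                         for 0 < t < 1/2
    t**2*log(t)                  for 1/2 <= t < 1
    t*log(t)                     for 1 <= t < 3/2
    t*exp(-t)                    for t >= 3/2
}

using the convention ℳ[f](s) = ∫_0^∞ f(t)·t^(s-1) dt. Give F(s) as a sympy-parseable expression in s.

strip the shared t-power: t**2 on [0, 1/2); t*log(t) on [1/2, 1); log(t) on [1, 3/2); …
slice at 1/2, 1, 3/2, transform all 4 pieces, and sum them
∫ over [0, 1/2) of t**3·t^(s-1) joins the sum
segment 1/2 to 1 holds t**2*log(t); add its integral
the [1, 3/2) slice contributes ∫ t*log(t)·t^(s-1) dt
[3/2, ∞) adds the kernel integral of t*exp(-t)

(8*2**s*(s + 1)**2*(s + 3)*(2*s + (s + 1)**2 + 3)*uppergamma(s + 1, 3/2) - 8*2**s*(s + 1)**2*(s + 3) + 8*2**s*(s + 3)*(2*s + (s + 1)**2 + 3) + 3**s*(s + 1)*(s + 3)*(-12*log(2) + 12*log(3))*(2*s + (s + 1)**2 + 3) - 12*3**s*(s + 3)*(2*s + (s + 1)**2 + 3) + (s + 1)**3*(s + 3)*log(4) + (s + 1)**2*(s + 3)*log(4) + 2*(s + 1)**2*(s + 3) + (s + 1)**2*(2*s + (s + 1)**2 + 3))/(8*2**s*(s + 1)**2*(s + 3)*(2*s + (s + 1)**2 + 3))
  Re(s) > -3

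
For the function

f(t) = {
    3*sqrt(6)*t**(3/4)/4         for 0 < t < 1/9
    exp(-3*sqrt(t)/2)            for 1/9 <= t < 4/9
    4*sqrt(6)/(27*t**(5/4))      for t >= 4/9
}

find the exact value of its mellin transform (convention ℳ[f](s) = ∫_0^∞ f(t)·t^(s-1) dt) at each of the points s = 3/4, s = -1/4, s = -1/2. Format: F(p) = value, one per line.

invert the power substitution to get 3*sqrt(6)*t**(3/2)/4 on [0, 1/3); exp(-3*t/2) on [1/3, 2/3); 4*sqrt(6)/(27*t**(5/2)) on [2/3, ∞)
reversing the common scale on t: t**(3/2) on [0, 1/2); exp(-t) on [1/2, 1); t**(-5/2) on [1, ∞)
treat the 3 regions marked off by 1/9, 4/9 separately and sum
segment [0, 1/9) carries 3*sqrt(6)*t**(3/4)/4; integrate it
over [1/9, 4/9), the kernel integral of exp(-3*sqrt(t)/2) enters the sum
over [4/9, ∞), the kernel integral of 4*sqrt(6)/(27*t**(5/4)) enters the sum

F(3/4) = sqrt(6)*(-12*(E*sqrt(pi)*erfc(1) + 2)*exp(1/2) + 12*E*(sqrt(pi)*exp(1/2)*erfc(sqrt(2)/2) + sqrt(2)) + 25*exp(3/2))*exp(-3/2)/54
F(-1/4) = -2*sqrt(6)*sqrt(pi)*erfc(sqrt(2)/2) - 2*sqrt(6)*exp(-1) + 2*sqrt(6)*sqrt(pi)*erfc(1) + 5*sqrt(6)/6 + 4*sqrt(3)*exp(-1/2)
F(-1/2) = -3*expint(2, 1) + 6/7 + 6*expint(2, 1/2) + 3*sqrt(2)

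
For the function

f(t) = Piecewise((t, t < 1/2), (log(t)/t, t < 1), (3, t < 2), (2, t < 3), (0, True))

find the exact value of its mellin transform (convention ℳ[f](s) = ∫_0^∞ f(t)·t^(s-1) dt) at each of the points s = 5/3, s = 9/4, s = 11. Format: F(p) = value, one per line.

cuts at 1/2, 1, 2: linearity sums the 4 kernel integrals
for t in [0, 1/2): the term is ∫ t·t^(s-1)
on [1/2, 1): add ∫ log(t)/t·t^(s-1) dt
piece [1, 2): integrate 3 against the kernel
∫ over [2, 3) of 2·t^(s-1) joins the sum

F(5/3) = -81/20 + 3*2**(1/3)*log(2)/4 + 75*2**(1/3)/64 + 6*2**(2/3)/5 + 18*3**(2/3)/5
F(9/4) = 2**(3/4)*(-11544*2**(1/4) + 2340*log(2) + 2097 + 10400*sqrt(2) + 46800*6**(1/4))/11700
F(11) = log(2)/10240 + 437869228439/13516800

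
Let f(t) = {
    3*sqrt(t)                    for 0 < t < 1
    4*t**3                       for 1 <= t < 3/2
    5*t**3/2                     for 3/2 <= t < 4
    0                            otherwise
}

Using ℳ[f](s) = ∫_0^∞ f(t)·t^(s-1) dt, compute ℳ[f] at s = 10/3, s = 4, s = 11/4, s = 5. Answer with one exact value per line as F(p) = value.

summing 3 kernel integrals split by 1, 3/2 yields ℳ[f](s)
segment 0 to 1 holds 3*sqrt(t); add its integral
segment [1, 3/2) carries 4*t**3; integrate it
[3/2, 4) adds the kernel integral of 5*t**3/2

F(10/3) = 66/437 + 6561*2**(2/3)*3**(1/3)/4864 + 30720*2**(2/3)/19
F(4) = 31477475/5376
F(11/4) = 68/299 + 729*2**(1/4)*3**(3/4)/736 + 20480*sqrt(2)/23
F(5) = 922965441/45056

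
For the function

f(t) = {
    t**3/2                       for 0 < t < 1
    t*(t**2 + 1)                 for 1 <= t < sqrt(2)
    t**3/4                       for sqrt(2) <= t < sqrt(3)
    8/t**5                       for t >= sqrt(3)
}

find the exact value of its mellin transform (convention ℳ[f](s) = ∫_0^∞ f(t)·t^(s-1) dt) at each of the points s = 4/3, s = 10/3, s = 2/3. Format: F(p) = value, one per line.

reversing the shared t-power: t**2/2 on [0, 1); t**2 + 1 on [1, sqrt(2)); t**2/4 on [sqrt(2), sqrt(3)); …
peel off the power substitution: t/2 on [0, 1); t + 1 on [1, 2); t/4 on [2, 3); …
peel off the common scale on t: t on [0, 1/2); 2*t + 1 on [1/2, 1); t/2 on [1, 3/2); …
integrate the 4 segments split at 1, sqrt(2), sqrt(3), then add the results
[0, 1) adds the kernel integral of t**3/2
the [1, sqrt(2)) slice contributes ∫ t*(t**2 + 1)·t^(s-1) dt
between sqrt(2) and sqrt(3) the integrand is t**3/4·t^(s-1)
segment [sqrt(3), ∞) carries 8/t**5; integrate it

F(4/3) = -99/182 + 1307*3**(1/6)/1716 + 141*2**(1/6)/91
F(10/3) = -153/494 + 462*2**(1/6)/247 + 1013*3**(1/6)/380
F(2/3) = -81/110 + 1405*3**(5/6)/5148 + 111*2**(5/6)/110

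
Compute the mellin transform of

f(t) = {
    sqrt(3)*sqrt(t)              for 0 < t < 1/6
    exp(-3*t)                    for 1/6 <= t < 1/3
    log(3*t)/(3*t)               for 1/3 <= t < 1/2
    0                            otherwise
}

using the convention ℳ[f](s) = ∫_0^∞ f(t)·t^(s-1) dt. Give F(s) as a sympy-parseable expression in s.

undo the common scale on t: sqrt(t) on [0, 1/2); exp(-t) on [1/2, 1); log(t)/t on [1, 3/2)
the 3 pieces separated at 1/6, 1/3 each add one integral
segment [0, 1/6) carries sqrt(3)*sqrt(t); integrate it
over [1/6, 1/3), the kernel integral of exp(-3*t) enters the sum
on [1/3, 1/2) integrate f = log(3*t)/(3*t) against the kernel

(3*2**s*(2*s + 1)*(s**2 - 2*s + 1)*uppergamma(s, 1/2) - 3*2**s*(2*s + 1)*(s**2 - 2*s + 1)*uppergamma(s, 1) + 3*2**s*(2*s + 1) + 3**s*s*(2*s + 1)*(-2*log(2) + 2*log(3)) - 2*3**s*(2*s + 1) + 3**s*(2*s + 1)*(-2*log(3) + 2*log(2)) + 3*sqrt(2)*(s**2 - 2*s + 1))/(3*6**s*(2*s + 1)*(s**2 - 2*s + 1))
  Re(s) > -1/2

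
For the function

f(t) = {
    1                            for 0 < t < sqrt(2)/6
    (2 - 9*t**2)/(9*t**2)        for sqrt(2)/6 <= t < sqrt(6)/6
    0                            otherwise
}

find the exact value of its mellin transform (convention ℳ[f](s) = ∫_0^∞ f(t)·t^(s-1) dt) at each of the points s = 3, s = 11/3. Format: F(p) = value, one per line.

back out the common scale on t: 1 on [0, sqrt(2)/2); (2 - t**2)/t**2 on [sqrt(2)/2, sqrt(6)/2)
reversing the power substitution: 1 on [0, 1/2); (2 - t)/t on [1/2, 3/2)
remove the shared t-power first: t on [0, 1/2); 2 - t on [1/2, 3/2)
along the cuts sqrt(2)/6, ℳ[f](s) splits into 2 integrals
the [0, sqrt(2)/6) slice contributes ∫ 1·t^(s-1) dt
on [sqrt(2)/6, sqrt(6)/6): add ∫ (2 - 9*t**2)/(9*t**2)·t^(s-1) dt

F(3) = sqrt(2)*(-10 + 9*sqrt(3))/324
F(11/3) = 2**(1/6)*3**(1/3)*(-34 + 29*3**(5/6))/5940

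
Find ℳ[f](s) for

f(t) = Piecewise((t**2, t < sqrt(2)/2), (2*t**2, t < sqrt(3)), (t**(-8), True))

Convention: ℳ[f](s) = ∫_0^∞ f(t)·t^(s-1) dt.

(sqrt(2)/2)**s*(972*6**(s/2)*(s - 8) - 2*6**(s/2)*(s + 2) - 81*s + 648)/(162*(s - 8)*(s + 2))
  -2 < Re(s) < 8

peel off the power substitution: t on [0, 1/2); 2*t on [1/2, 3); t**(-4) on [3, ∞)
cuts at sqrt(2)/2, sqrt(3): linearity sums the 3 kernel integrals
∫ t**2·t^(s-1) over [0, sqrt(2)/2)
over [sqrt(2)/2, sqrt(3)), the kernel integral of 2*t**2 enters the sum
segment [sqrt(3), ∞) carries t**(-8); integrate it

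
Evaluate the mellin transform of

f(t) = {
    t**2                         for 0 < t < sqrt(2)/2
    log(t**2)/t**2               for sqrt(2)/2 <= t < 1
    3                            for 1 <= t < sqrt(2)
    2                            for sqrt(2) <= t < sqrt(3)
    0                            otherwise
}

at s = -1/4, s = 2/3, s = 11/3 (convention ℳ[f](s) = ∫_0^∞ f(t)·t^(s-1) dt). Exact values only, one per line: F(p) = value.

the power substitution comes off first: t on [0, 1/2); log(t)/t on [1/2, 1); 3 on [1, 2); …
along the cuts sqrt(2)/2, 1, sqrt(2), ℳ[f](s) splits into 4 integrals
for t in [0, sqrt(2)/2): the term is ∫ t**2·t^(s-1)
for t in [sqrt(2)/2, 1): the term is ∫ log(t**2)/t**2·t^(s-1)
the [1, sqrt(2)) slice contributes ∫ 3·t^(s-1) dt
for t in [sqrt(2), sqrt(3)): the term is ∫ 2·t^(s-1)

F(-1/4) = -8*3**(7/8)/3 - 2*2**(7/8) - 8*2**(1/8)*log(2)/9 + 610*2**(1/8)/567 + 940/81
F(2/3) = -45/8 - 3*2**(2/3)*log(2)/4 + 3*2**(1/3)/2 + 39*2**(2/3)/32 + 3*3**(1/3)
F(11/3) = -423/275 + 3*2**(1/6)*log(2)/10 + 1299*2**(1/6)/3400 + 6*2**(5/6)/11 + 18*3**(5/6)/11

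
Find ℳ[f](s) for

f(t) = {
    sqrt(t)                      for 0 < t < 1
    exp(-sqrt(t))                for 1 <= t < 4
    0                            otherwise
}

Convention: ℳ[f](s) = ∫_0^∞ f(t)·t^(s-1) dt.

2*((2*s + 1)*uppergamma(2*s, 1) - (2*s + 1)*uppergamma(2*s, 2) + 1)/(2*s + 1)
  Re(s) > -1/2

remove the power substitution first: t on [0, 1); exp(-t) on [1, 2)
breakpoints 1: one integral from each of the 2 segments
the [0, 1) slice contributes ∫ sqrt(t)·t^(s-1) dt
∫ over [1, 4) of exp(-sqrt(t))·t^(s-1) joins the sum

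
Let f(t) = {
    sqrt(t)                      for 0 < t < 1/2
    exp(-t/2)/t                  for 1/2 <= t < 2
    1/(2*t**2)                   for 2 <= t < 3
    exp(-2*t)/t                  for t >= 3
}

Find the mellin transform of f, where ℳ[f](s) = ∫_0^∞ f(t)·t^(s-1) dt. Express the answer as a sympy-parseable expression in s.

undo the shared t-power: t**(3/2) on [0, 1/2); exp(-t/2) on [1/2, 2); 1/(2*t) on [2, 3); …
split f at 1/2, 2, 3: ℳ[f](s) collects 4 kernel integrals
over [0, 1/2), the kernel integral of sqrt(t) enters the sum
∫ exp(-t/2)/t·t^(s-1) over [1/2, 2)
segment [2, 3) carries 1/(2*t**2); integrate it
between 3 and ∞ the integrand is exp(-2*t)/t·t^(s-1)

(6*24**s*(s - 2)*(2*s + 1)*uppergamma(s - 1, 1/4) - 6*24**s*(s - 2)*(2*s + 1)*uppergamma(s - 1, 1) - 3*24**s*(2*s + 1)/2 + 2*36**s*(2*s + 1)/3 + 24*6**s*(s - 2)*(2*s + 1)*uppergamma(s - 1, 6) + 12*sqrt(2)*6**s*(s - 2))/(12*12**s*(s - 2)*(2*s + 1))
  Re(s) > -1/2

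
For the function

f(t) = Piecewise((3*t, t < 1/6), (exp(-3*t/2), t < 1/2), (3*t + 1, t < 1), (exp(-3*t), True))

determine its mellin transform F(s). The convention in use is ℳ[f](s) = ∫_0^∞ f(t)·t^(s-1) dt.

peel off the common scale on t: 2*t on [0, 1/4); exp(-t) on [1/4, 3/4); 2*t + 1 on [3/4, 3/2); …
back out the common scale on t: t on [0, 1/2); exp(-t/2) on [1/2, 3/2); t + 1 on [3/2, 3); …
treat the 4 regions marked off by 1/6, 1/2, 1 separately and sum
piece [0, 1/6): integrate 3*t against the kernel
piece [1/6, 1/2): integrate exp(-3*t/2) against the kernel
the [1/2, 1) slice contributes ∫ (3*t + 1)·t^(s-1) dt
[1, ∞) adds the kernel integral of exp(-3*t)

(2*2**s*s*(s + 1)*uppergamma(s, 3) - 5*3**s*s - 2*3**s + 2*4**s*s*(s + 1)*uppergamma(s, 1/4) - 2*4**s*s*(s + 1)*uppergamma(s, 3/4) + 8*6**s*s + 2*6**s + s)/(2*2**(2*s)*(3/2)**s*s*(s + 1))
  Re(s) > -1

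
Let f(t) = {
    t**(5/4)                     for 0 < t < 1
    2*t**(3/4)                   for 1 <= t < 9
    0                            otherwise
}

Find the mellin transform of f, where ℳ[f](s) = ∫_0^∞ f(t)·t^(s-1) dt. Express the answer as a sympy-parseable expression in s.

4*(2*3**(2*s + 3/2)*(4*s + 5) - 4*s - 7)/((4*s + 3)*(4*s + 5))
  Re(s) > -5/4

back out the shared t-power: t**(3/4) on [0, 1); 2*t**(1/4) on [1, 9)
back out the power substitution: t**(3/2) on [0, 1); 2*sqrt(t) on [1, 3)
summing 2 kernel integrals split by 1 yields ℳ[f](s)
on [0, 1) integrate f = t**(5/4) against the kernel
for t in [1, 9): the term is ∫ 2*t**(3/4)·t^(s-1)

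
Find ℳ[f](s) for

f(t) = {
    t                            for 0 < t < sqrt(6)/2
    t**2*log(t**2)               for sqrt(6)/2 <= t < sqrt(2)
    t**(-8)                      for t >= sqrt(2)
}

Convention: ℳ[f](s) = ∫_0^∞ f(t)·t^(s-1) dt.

(sqrt(2)/2)**s*(32*2**s*s*(s - 8)*(s + 1)*log(2) - 64*2**s*(s - 8)*(s + 1) + 64*2**s*(s - 8)*(s + 1)*log(2) - 2**s*(s + 1)*(s**2 + 4*s + 4) + 3**(s/2)*s*(s - 8)*(s + 1)*(-24*log(3) + 24*log(2)) + 3**(s/2)*(s - 8)*(s + 1)*(-48*log(3) + 48*log(2)) + 48*3**(s/2)*(s - 8)*(s + 1) + 8*3**(s/2)*sqrt(6)*(s - 8)*(s**2 + 4*s + 4))/(16*(s - 8)*(s + 1)*(s**2 + 4*s + 4))
  -1 < Re(s) < 8

reversing the power substitution: sqrt(t) on [0, 3/2); t*log(t) on [3/2, 2); t**(-4) on [2, ∞)
the 3 pieces separated at sqrt(6)/2, sqrt(2) each add one integral
segment 0 to sqrt(6)/2 holds t; add its integral
for t in [sqrt(6)/2, sqrt(2)): the term is ∫ t**2*log(t**2)·t^(s-1)
for t in [sqrt(2), ∞): the term is ∫ t**(-8)·t^(s-1)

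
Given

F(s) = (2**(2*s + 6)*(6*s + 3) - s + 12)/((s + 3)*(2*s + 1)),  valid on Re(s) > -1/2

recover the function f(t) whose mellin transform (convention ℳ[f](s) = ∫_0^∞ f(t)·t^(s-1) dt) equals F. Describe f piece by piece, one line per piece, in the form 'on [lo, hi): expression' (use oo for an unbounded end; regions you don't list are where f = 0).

on [0, 1): 5*sqrt(t)/2
on [1, 4): 3*t**3

linearity at 1 turns ℳ[f](s) into 2 summed integrals
segment 0 to 1 holds 5*sqrt(t)/2; add its integral
∫ over [1, 4) of 3*t**3·t^(s-1) joins the sum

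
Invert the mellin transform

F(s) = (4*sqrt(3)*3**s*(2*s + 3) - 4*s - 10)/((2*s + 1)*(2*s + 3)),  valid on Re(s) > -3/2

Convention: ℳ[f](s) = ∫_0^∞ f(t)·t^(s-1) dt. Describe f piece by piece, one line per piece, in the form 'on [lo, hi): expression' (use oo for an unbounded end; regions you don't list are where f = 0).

split f at 1: ℳ[f](s) collects 2 kernel integrals
over [0, 1), the kernel integral of t**(3/2) enters the sum
the [1, 3) slice contributes ∫ 2*sqrt(t)·t^(s-1) dt

on [0, 1): t**(3/2)
on [1, 3): 2*sqrt(t)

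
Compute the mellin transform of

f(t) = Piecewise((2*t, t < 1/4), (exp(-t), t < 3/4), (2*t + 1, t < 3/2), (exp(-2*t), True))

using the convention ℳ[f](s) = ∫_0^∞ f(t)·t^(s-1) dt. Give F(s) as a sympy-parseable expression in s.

strip the common scale on t: t on [0, 1/2); exp(-t/2) on [1/2, 3/2); t + 1 on [3/2, 3); …
linearity at 1/4, 3/4, 3/2 turns ℳ[f](s) into 4 summed integrals
∫ 2*t·t^(s-1) over [0, 1/4)
segment 1/4 to 3/4 holds exp(-t); add its integral
∫ over [3/4, 3/2) of (2*t + 1)·t^(s-1) joins the sum
over [3/2, ∞), the kernel integral of exp(-2*t) enters the sum

(2*2**s*s*(s + 1)*uppergamma(s, 3) - 5*3**s*s - 2*3**s + 2*4**s*s*(s + 1)*uppergamma(s, 1/4) - 2*4**s*s*(s + 1)*uppergamma(s, 3/4) + 8*6**s*s + 2*6**s + s)/(2*2**(2*s)*s*(s + 1))
  Re(s) > -1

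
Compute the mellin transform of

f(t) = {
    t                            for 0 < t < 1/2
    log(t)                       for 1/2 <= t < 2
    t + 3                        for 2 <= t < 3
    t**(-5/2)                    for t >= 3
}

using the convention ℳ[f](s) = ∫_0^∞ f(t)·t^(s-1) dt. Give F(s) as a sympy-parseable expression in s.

slice at 1/2, 2, 3, transform all 4 pieces, and sum them
[0, 1/2) adds the kernel integral of t
segment 1/2 to 2 holds log(t); add its integral
piece [2, 3): integrate (t + 3) against the kernel
for t in [3, ∞): the term is ∫ t**(-5/2)·t^(s-1)

(-270*2**(2*s)*s**2*(2*s - 5) + 54*2**(2*s)*s*(s + 1)*(2*s - 5)*log(2) - 162*2**(2*s)*s*(2*s - 5) - 54*2**(2*s)*(s + 1)*(2*s - 5) - 4*sqrt(3)*6**s*s**2*(s + 1) + 324*6**s*s**2*(2*s - 5) + 162*6**s*s*(2*s - 5) + 27*s**2*(2*s - 5) + 54*s*(s + 1)*(2*s - 5)*log(2) + (2*s - 5)*(54*s + 54))/(54*2**s*s**2*(s + 1)*(2*s - 5))
  -1 < Re(s) < 5/2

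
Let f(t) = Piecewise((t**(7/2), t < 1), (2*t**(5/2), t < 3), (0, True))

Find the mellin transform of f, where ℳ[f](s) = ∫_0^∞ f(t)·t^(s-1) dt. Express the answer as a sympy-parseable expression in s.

strip the shared t-power: t**(3/2) on [0, 1); 2*sqrt(t) on [1, 3)
slice at 1, transform all 2 pieces, and sum them
∫ t**(7/2)·t^(s-1) over [0, 1)
piece [1, 3): integrate 2*t**(5/2) against the kernel

2*(2*3**(s + 5/2)*(2*s + 7) - 2*s - 9)/((2*s + 5)*(2*s + 7))
  Re(s) > -7/2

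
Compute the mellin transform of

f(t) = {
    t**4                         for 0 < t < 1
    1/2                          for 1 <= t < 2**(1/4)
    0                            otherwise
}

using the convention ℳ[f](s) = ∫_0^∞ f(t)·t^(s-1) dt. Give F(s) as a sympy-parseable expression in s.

back out the power substitution: t**2 on [0, 1); 1/2 on [1, sqrt(2))
undo the power substitution: t on [0, 1); 1/2 on [1, 2)
the 2 pieces separated at 1 each add one integral
between 0 and 1 the integrand is t**4·t^(s-1)
[1, 2**(1/4)) adds the kernel integral of 1/2

(2**(s/4)*(s + 4) + s - 4)/(2*s*(s + 4))
  Re(s) > -4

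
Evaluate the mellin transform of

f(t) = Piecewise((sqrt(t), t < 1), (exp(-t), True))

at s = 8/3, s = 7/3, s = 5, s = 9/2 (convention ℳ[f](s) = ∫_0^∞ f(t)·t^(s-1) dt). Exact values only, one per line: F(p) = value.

F(8/3) = 6/19 + uppergamma(8/3, 1)
F(7/3) = 6/17 + uppergamma(7/3, 1)
F(5) = 2/11 + 65*exp(-1)
F(9/2) = (E*(16 + 525*sqrt(pi)*erfc(1)) + 2110)*exp(-1)/80

linearity at 1 turns ℳ[f](s) into 2 summed integrals
between 0 and 1 the integrand is sqrt(t)·t^(s-1)
for t in [1, ∞): the term is ∫ exp(-t)·t^(s-1)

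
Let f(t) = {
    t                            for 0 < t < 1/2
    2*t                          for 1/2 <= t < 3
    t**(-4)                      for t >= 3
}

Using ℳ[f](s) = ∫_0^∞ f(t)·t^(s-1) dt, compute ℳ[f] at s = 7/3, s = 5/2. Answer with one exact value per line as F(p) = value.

cuts at 1/2, 3: linearity sums the 3 kernel integrals
segment [0, 1/2) carries t; integrate it
∫ over [1/2, 3) of 2*t·t^(s-1) joins the sum
segment 3 to ∞ holds t**(-4); add its integral

F(7/3) = 2**(2/3)*(-9 + 3904*6**(1/3))/480
F(5/2) = sqrt(2)*(-27 + 11720*sqrt(6))/1512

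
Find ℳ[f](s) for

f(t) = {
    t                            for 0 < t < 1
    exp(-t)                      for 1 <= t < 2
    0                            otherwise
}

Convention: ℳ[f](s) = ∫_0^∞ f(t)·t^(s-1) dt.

((s + 1)*uppergamma(s, 1) - (s + 1)*uppergamma(s, 2) + 1)/(s + 1)
  Re(s) > -1

split f at 1: ℳ[f](s) collects 2 kernel integrals
∫ t·t^(s-1) over [0, 1)
the [1, 2) slice contributes ∫ exp(-t)·t^(s-1) dt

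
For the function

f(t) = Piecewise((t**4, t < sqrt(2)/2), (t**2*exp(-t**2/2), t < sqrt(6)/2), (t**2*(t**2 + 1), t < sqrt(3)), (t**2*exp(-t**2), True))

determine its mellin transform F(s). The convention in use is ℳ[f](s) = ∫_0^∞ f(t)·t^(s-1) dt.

remove the shared t-power first: t**2 on [0, sqrt(2)/2); exp(-t**2/2) on [sqrt(2)/2, sqrt(6)/2); t**2 + 1 on [sqrt(6)/2, sqrt(3)); …
the power substitution comes off first: t on [0, 1/2); exp(-t/2) on [1/2, 3/2); t + 1 on [3/2, 3); …
cuts at sqrt(2)/2, sqrt(6)/2, sqrt(3): linearity sums the 4 kernel integrals
on [0, sqrt(2)/2) integrate f = t**4 against the kernel
on [sqrt(2)/2, sqrt(6)/2): add ∫ t**2*exp(-t**2/2)·t^(s-1) dt
between sqrt(6)/2 and sqrt(3) the integrand is t**2*(t**2 + 1)·t^(s-1)
the [sqrt(3), ∞) slice contributes ∫ t**2*exp(-t**2)·t^(s-1) dt

(2*2**(s/2)*(s + 2)*(s + 4)*uppergamma(s/2 + 1, 3) + 4*2**s*(s + 2)*(s + 4)*uppergamma(s/2 + 1, 1/4) - 4*2**s*(s + 2)*(s + 4)*uppergamma(s/2 + 1, 3/4) - 15*3**(s/2)*(s + 2) - 12*3**(s/2) + 48*6**(s/2)*(s + 2) + 24*6**(s/2) + s + 2)/(4*2**(s/2)*(s + 2)*(s + 4))
  Re(s) > -4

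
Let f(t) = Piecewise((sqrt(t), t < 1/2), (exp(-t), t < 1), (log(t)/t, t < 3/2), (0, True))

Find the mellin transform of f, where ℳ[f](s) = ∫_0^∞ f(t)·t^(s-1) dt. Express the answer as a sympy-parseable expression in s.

summing 3 kernel integrals split by 1/2, 1 yields ℳ[f](s)
over [0, 1/2), the kernel integral of sqrt(t) enters the sum
on [1/2, 1) integrate f = exp(-t) against the kernel
the [1, 3/2) slice contributes ∫ log(t)/t·t^(s-1) dt

(3*2**s*(2*s + 1)*(s**2 - 2*s + 1)*uppergamma(s, 1/2) - 3*2**s*(2*s + 1)*(s**2 - 2*s + 1)*uppergamma(s, 1) + 3*2**s*(2*s + 1) + 3**s*s*(2*s + 1)*(-2*log(2) + 2*log(3)) - 2*3**s*(2*s + 1) + 3**s*(2*s + 1)*(-2*log(3) + 2*log(2)) + 3*sqrt(2)*(s**2 - 2*s + 1))/(3*2**s*(2*s + 1)*(s**2 - 2*s + 1))
  Re(s) > -1/2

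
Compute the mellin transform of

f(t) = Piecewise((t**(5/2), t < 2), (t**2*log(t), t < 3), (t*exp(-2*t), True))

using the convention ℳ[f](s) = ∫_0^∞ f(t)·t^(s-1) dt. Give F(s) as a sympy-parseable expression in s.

the shared t-power comes off first: t**(3/2) on [0, 2); t*log(t) on [2, 3); exp(-2*t) on [3, ∞)
along the cuts 2, 3, ℳ[f](s) splits into 3 integrals
for t in [0, 2): the term is ∫ t**(5/2)·t^(s-1)
segment 2 to 3 holds t**2*log(t); add its integral
segment 3 to ∞ holds t*exp(-2*t); add its integral

(-8*12**s*(s + 1)*(2*s + 5)*log(2) - 8*12**s*(2*s + 5)*log(2) + 8*12**s*(2*s + 5) + 16*12**s*sqrt(2)*(2*s + (s + 1)**2 + 3) + 18*18**s*(s + 1)*(2*s + 5)*log(3) - 18*18**s*(2*s + 5) + 18*18**s*(2*s + 5)*log(3) + 3**s*(2*s + 5)*(2*s + (s + 1)**2 + 3)*uppergamma(s + 1, 6))/(2*6**s*(2*s + 5)*(2*s + (s + 1)**2 + 3))
  Re(s) > -5/2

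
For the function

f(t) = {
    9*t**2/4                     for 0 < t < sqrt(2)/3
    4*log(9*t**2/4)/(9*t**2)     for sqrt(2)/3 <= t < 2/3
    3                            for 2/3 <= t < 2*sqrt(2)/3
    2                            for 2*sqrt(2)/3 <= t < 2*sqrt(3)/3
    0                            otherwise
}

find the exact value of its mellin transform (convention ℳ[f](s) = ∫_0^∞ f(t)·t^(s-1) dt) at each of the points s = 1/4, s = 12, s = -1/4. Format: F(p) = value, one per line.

reversing the common scale on t: t**2 on [0, sqrt(2)/2); log(t**2)/t**2 on [sqrt(2)/2, 1); 3 on [1, sqrt(2)); …
back out the power substitution: t on [0, 1/2); log(t)/t on [1/2, 1); 3 on [1, 2); …
f breaks at sqrt(2)/3, 2/3, 2*sqrt(2)/3 into 4 integrals to sum
∫ over [0, sqrt(2)/3) of 9*t**2/4·t^(s-1) joins the sum
over [sqrt(2)/3, 2/3), the kernel integral of 4*log(9*t**2/4)/(9*t**2) enters the sum
∫ 3·t^(s-1) over [2/3, 2*sqrt(2)/3)
segment [2*sqrt(2)/3, 2*sqrt(3)/3) carries 2; integrate it

F(1/4) = 2*2**(1/8)*3**(3/4)*(-2790*2**(1/8) - 252*log(2) + 337 + 882*2**(1/4) + 1764*6**(1/8))/1323
F(12) = 64*log(2)/2657205 + 272164336/279006525
F(-1/4) = 2**(7/8)*3**(1/4)*(-378*6**(7/8) - 567*2**(3/4) - 252*log(2) + 305 + 1645*2**(7/8))/567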